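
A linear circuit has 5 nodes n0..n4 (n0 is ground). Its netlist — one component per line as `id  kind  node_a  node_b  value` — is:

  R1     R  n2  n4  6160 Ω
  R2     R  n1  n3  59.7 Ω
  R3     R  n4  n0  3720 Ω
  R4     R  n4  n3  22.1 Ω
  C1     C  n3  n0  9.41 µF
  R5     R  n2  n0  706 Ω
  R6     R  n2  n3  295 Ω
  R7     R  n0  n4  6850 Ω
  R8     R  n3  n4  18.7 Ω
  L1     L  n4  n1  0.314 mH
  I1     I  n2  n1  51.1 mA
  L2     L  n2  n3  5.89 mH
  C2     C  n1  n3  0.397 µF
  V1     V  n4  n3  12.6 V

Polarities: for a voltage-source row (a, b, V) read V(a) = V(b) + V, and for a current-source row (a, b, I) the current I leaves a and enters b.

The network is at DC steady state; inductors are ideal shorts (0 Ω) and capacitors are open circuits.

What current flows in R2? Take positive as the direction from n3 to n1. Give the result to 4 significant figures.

Element admittances at DC:
  Y(R1) = 0.0001623 S between n2,n4
  Y(R2) = 0.01675 S between n1,n3
  Y(R3) = 0.0002688 S between n4,n0
  Y(R4) = 0.04525 S between n4,n3
  Y(C1) = 0.000 S between n3,n0
  Y(R5) = 0.001416 S between n2,n0
  Y(R6) = 0.003390 S between n2,n3
  Y(R7) = 0.0001460 S between n0,n4
  Y(R8) = 0.05348 S between n3,n4
  L1: short n4↔n1 (DC inductor)
  I1: injects 0.0511 A into n1 (from n2)
  L2: short n2↔n3 (DC inductor)
  Y(C2) = 0.000 S between n1,n3
  V1: constraint V(n4)−V(n3) = 12.6
Assemble and solve the 7×7 MNA system:
  V(n1)=9.746  V(n2)=-2.854  V(n3)=-2.854  V(n4)=9.746
  i(L1)=0.1600  i(L2)=-0.04501  i(V1)=-1.410

-0.2111 A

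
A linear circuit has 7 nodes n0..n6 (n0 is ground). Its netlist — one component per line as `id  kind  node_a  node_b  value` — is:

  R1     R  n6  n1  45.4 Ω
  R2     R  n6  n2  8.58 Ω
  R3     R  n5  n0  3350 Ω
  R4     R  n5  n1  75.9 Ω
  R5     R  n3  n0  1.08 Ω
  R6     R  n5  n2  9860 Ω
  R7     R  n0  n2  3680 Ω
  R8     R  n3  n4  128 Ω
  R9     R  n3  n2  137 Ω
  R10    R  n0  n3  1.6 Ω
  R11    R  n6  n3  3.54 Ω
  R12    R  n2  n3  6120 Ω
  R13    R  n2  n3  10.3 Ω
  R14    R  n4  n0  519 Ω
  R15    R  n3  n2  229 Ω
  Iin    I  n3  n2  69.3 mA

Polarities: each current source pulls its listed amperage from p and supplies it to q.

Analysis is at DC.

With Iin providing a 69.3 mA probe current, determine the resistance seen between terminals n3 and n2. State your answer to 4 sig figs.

R_eq = 5.214 Ω

Element admittances at DC:
  Y(R1) = 0.02203 S between n6,n1
  Y(R2) = 0.1166 S between n6,n2
  Y(R3) = 0.0002985 S between n5,n0
  Y(R4) = 0.01318 S between n5,n1
  Y(R5) = 0.9259 S between n3,n0
  Y(R6) = 0.0001014 S between n5,n2
  Y(R7) = 0.0002717 S between n0,n2
  Y(R8) = 0.007812 S between n3,n4
  Y(R9) = 0.007299 S between n3,n2
  Y(R10) = 0.6250 S between n0,n3
  Y(R11) = 0.2825 S between n6,n3
  Y(R12) = 0.0001634 S between n2,n3
  Y(R13) = 0.09709 S between n2,n3
  Y(R14) = 0.001927 S between n4,n0
  Y(R15) = 0.004367 S between n3,n2
  Iin: injects 0.0693 A into n2 (from n3)
Assemble and solve the 6×6 MNA system:
  V(n1)=0.1052  V(n2)=0.3613  V(n3)=-8.339e-05  V(n4)=-6.689e-05  V(n5)=0.1048  V(n6)=0.1055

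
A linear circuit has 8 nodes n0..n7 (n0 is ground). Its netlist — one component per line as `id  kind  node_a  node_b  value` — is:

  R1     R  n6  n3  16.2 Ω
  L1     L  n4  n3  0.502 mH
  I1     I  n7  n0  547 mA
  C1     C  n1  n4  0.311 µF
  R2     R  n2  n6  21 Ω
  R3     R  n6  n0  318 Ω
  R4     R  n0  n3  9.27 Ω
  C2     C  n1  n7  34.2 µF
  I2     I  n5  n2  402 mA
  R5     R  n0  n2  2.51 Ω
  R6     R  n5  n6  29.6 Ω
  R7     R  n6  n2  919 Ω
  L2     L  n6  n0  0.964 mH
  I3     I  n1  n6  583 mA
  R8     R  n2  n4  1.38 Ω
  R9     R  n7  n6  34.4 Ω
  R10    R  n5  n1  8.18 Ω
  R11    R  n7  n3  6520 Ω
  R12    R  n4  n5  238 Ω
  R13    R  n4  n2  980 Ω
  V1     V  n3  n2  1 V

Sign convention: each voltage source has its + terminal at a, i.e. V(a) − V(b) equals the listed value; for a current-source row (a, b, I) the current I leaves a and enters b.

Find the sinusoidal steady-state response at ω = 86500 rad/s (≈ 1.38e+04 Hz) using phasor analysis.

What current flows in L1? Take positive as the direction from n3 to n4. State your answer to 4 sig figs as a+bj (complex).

MNA unknowns: 7 node voltages V₁..V_7 plus 1 source current (V1)
R1: Y=0.06173+0.000j on G[6,3]
L1: Y=0.000-0.02303j on G[4,3]
I1: z[7]−=0.547, z[0]+=0.547
C1: Y=0.000+0.02690j on G[1,4]
R2: Y=0.04762+0.000j on G[2,6]
R3: Y=0.003145+0.000j on G[6,0]
R4: Y=0.1079+0.000j on G[0,3]
C2: Y=0.000+2.958j on G[1,7]
I2: z[5]−=0.402, z[2]+=0.402
R5: Y=0.3984+0.000j on G[0,2]
R6: Y=0.03378+0.000j on G[5,6]
R7: Y=0.001088+0.000j on G[6,2]
L2: Y=0.000-0.01199j on G[6,0]
I3: z[1]−=0.583, z[6]+=0.583
R8: Y=0.7246+0.000j on G[2,4]
R9: Y=0.02907+0.000j on G[7,6]
R10: Y=0.1222+0.000j on G[5,1]
R11: Y=0.0001534+0.000j on G[7,3]
R12: Y=0.004202+0.000j on G[4,5]
R13: Y=0.001020+0.000j on G[4,2]
V1: row V3−V2=1, i_V1 at 3,2
solve → V1=-23.21+13.39j, V2=-1.351-0.1517j, V3=-0.3513-0.1517j, V4=-1.970-0.9214j, V5=-21.41+11.01j, V6=-5.392+3.854j, V7=-23.30+13.40j
aux → i_V1=-0.2945+0.3030j

0.01773-0.03728j A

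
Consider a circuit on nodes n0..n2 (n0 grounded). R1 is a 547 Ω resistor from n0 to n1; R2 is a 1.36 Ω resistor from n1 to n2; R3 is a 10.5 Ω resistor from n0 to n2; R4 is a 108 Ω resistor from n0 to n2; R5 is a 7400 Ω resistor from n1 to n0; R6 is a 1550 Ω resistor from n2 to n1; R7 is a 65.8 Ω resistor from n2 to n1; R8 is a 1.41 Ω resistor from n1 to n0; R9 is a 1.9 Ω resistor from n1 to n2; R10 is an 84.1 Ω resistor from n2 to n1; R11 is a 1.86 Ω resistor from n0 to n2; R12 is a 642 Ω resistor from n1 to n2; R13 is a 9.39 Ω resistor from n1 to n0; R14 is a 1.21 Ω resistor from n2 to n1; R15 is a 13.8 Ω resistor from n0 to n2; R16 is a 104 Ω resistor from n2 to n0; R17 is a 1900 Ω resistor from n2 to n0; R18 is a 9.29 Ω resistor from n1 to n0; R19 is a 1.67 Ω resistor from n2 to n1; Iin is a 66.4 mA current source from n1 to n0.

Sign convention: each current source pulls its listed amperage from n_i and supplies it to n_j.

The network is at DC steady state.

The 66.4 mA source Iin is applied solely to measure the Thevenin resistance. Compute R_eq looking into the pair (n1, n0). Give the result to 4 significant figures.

R_eq = 0.6678 Ω

MNA unknowns: 2 node voltages V₁..V_2
R1: Y=0.001828 on G[0,1]
R2: Y=0.7353 on G[1,2]
R3: Y=0.09524 on G[0,2]
R4: Y=0.009259 on G[0,2]
R5: Y=0.0001351 on G[1,0]
R6: Y=0.0006452 on G[2,1]
R7: Y=0.01520 on G[2,1]
R8: Y=0.7092 on G[1,0]
R9: Y=0.5263 on G[1,2]
R10: Y=0.01189 on G[2,1]
R11: Y=0.5376 on G[0,2]
R12: Y=0.001558 on G[1,2]
R13: Y=0.1065 on G[1,0]
R14: Y=0.8264 on G[2,1]
R15: Y=0.07246 on G[0,2]
R16: Y=0.009615 on G[2,0]
R17: Y=0.0005263 on G[2,0]
R18: Y=0.1076 on G[1,0]
R19: Y=0.5988 on G[2,1]
Iin: z[1]−=0.0664, z[0]+=0.0664
solve → V1=-0.04434, V2=-0.03500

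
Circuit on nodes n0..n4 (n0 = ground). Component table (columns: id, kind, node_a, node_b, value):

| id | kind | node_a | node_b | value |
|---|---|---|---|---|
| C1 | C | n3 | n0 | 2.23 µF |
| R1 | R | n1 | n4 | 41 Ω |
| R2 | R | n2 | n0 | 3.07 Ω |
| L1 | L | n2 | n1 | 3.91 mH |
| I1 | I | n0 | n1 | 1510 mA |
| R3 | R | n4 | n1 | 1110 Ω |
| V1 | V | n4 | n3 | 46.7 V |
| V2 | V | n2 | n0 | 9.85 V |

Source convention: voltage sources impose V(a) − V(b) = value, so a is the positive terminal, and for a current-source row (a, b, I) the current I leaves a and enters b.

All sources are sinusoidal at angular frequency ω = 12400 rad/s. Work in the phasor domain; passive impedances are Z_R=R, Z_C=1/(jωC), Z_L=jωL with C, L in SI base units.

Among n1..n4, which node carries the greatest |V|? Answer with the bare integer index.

MNA unknowns: 4 node voltages V₁..V_4 plus 2 source currents (V1, V2)
C1: Y=0.000+0.02765j on G[3,0]
R1: Y=0.02439+0.000j on G[1,4]
R2: Y=0.3257+0.000j on G[2,0]
L1: Y=0.000-0.02063j on G[2,1]
I1: z[0]−=1.51, z[1]+=1.51
R3: Y=0.0009009+0.000j on G[4,1]
V1: row V4−V3=46.7, i_V1 at 4,3
V2: row V2−V0=9.85, i_V2 at 2,0
solve → V1=104.5+88.90j, V2=9.850+0.000j, V3=70.61+11.70j, V4=117.3+11.70j
aux → i_V1=-0.3236+1.952j, i_V2=-1.375-1.952j

1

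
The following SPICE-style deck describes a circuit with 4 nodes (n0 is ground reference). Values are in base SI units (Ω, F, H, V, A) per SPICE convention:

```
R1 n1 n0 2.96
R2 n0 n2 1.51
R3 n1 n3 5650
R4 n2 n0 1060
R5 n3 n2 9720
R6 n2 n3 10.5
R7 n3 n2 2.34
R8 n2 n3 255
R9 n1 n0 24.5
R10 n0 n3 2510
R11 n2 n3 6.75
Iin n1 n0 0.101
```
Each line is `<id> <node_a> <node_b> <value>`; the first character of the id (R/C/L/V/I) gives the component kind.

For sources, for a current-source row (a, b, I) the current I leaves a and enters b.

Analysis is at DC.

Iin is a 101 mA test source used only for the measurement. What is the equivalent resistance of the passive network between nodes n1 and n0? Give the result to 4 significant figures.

Element admittances at DC:
  Y(R1) = 0.3378 S between n1,n0
  Y(R2) = 0.6623 S between n0,n2
  Y(R3) = 0.0001770 S between n1,n3
  Y(R4) = 0.0009434 S between n2,n0
  Y(R5) = 0.0001029 S between n3,n2
  Y(R6) = 0.09524 S between n2,n3
  Y(R7) = 0.4274 S between n3,n2
  Y(R8) = 0.003922 S between n2,n3
  Y(R9) = 0.04082 S between n1,n0
  Y(R10) = 0.0003984 S between n0,n3
  Y(R11) = 0.1481 S between n2,n3
  Iin: injects 0.101 A into n0 (from n1)
Assemble and solve the 3×3 MNA system:
  V(n1)=-0.2666  V(n2)=-7.103e-05  V(n3)=-0.0001408

R_eq = 2.640 Ω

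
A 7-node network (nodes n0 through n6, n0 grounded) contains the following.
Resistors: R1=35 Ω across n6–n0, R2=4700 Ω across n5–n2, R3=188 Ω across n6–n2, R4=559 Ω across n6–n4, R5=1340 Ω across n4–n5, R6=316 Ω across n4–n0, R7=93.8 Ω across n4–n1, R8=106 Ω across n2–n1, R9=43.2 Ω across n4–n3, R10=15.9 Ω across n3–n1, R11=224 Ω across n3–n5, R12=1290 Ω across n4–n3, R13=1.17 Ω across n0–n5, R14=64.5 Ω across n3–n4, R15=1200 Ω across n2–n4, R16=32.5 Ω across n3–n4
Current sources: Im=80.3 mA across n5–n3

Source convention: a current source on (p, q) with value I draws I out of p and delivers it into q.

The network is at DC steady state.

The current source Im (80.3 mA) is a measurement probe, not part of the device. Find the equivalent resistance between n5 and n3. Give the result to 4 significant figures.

MNA unknowns: 6 node voltages V₁..V_6
R1: Y=0.02857 on G[6,0]
R2: Y=0.0002128 on G[5,2]
R3: Y=0.005319 on G[6,2]
R4: Y=0.001789 on G[6,4]
R5: Y=0.0007463 on G[4,5]
R6: Y=0.003165 on G[4,0]
R7: Y=0.01066 on G[4,1]
R8: Y=0.009434 on G[2,1]
R9: Y=0.02315 on G[4,3]
R10: Y=0.06289 on G[3,1]
R11: Y=0.004464 on G[3,5]
R12: Y=0.0007752 on G[4,3]
R13: Y=0.8547 on G[0,5]
R14: Y=0.01550 on G[3,4]
R15: Y=0.0008333 on G[2,4]
R16: Y=0.03077 on G[3,4]
Im: z[5]−=0.0803, z[3]+=0.0803
solve → V1=6.144, V2=4.301, V3=6.447, V4=5.988, V5=-0.05364, V6=0.9414

R_eq = 80.95 Ω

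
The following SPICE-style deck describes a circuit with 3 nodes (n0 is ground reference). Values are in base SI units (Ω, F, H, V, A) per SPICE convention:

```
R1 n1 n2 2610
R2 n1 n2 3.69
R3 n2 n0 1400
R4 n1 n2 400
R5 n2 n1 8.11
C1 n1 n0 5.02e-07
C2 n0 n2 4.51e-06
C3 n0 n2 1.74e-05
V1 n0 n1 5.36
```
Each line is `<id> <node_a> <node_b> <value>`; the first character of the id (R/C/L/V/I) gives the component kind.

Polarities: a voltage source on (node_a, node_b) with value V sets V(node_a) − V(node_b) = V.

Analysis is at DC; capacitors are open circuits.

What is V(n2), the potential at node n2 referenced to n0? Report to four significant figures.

Apply KCL at each of the 2 non-ground nodes and solve the resulting linear system.
Node n1: branches {R1, R2, R4, R5, C1, V1} → V_1 = -5.360
Node n2: branches {R1, R2, R3, R4, R5, C2, C3} → V_2 = -5.350
Source currents: i(V1)=-0.003822

-5.350 V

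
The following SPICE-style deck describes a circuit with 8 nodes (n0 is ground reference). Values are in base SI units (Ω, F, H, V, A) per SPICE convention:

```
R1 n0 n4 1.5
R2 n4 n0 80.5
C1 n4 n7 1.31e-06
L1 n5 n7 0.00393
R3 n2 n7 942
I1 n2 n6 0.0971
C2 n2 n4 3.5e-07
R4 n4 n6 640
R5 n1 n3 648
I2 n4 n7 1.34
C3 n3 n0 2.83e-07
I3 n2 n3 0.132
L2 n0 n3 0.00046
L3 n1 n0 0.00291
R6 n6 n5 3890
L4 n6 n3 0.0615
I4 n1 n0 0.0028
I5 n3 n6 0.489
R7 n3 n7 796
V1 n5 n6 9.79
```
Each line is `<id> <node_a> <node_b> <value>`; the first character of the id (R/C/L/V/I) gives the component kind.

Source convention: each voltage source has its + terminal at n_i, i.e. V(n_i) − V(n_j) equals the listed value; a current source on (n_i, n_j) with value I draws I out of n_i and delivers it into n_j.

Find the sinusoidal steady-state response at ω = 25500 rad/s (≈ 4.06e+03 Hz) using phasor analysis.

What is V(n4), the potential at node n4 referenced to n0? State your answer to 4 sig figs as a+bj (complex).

MNA unknowns: 7 node voltages V₁..V_7 plus 1 source current (V1)
R1: Y=0.6667+0.000j on G[0,4]
R2: Y=0.01242+0.000j on G[4,0]
C1: Y=0.000+0.03340j on G[4,7]
L1: Y=0.000-0.009979j on G[5,7]
R3: Y=0.001062+0.000j on G[2,7]
I1: z[2]−=0.0971, z[6]+=0.0971
C2: Y=0.000+0.008925j on G[2,4]
R4: Y=0.001563+0.000j on G[4,6]
R5: Y=0.001543+0.000j on G[1,3]
I2: z[4]−=1.34, z[7]+=1.34
C3: Y=0.000+0.007216j on G[3,0]
I3: z[2]−=0.132, z[3]+=0.132
L2: Y=0.000-0.08525j on G[0,3]
L3: Y=0.000-0.01348j on G[1,0]
R6: Y=0.0002571+0.000j on G[6,5]
L4: Y=0.000-0.0006377j on G[6,3]
I4: z[1]−=0.0028, z[0]+=0.0028
I5: z[3]−=0.489, z[6]+=0.489
R7: Y=0.001256+0.000j on G[3,7]
V1: row V5−V6=9.79, i_V1 at 5,6
solve → V1=0.4899-0.1813j, V2=-9.141+24.09j, V3=0.7214-4.460j, V4=0.5119+0.09262j, V5=5.504+2.009j, V6=-4.286+2.009j, V7=4.884-57.07j
aux → i_V1=-0.5920+0.006187j

0.5119+0.09262j V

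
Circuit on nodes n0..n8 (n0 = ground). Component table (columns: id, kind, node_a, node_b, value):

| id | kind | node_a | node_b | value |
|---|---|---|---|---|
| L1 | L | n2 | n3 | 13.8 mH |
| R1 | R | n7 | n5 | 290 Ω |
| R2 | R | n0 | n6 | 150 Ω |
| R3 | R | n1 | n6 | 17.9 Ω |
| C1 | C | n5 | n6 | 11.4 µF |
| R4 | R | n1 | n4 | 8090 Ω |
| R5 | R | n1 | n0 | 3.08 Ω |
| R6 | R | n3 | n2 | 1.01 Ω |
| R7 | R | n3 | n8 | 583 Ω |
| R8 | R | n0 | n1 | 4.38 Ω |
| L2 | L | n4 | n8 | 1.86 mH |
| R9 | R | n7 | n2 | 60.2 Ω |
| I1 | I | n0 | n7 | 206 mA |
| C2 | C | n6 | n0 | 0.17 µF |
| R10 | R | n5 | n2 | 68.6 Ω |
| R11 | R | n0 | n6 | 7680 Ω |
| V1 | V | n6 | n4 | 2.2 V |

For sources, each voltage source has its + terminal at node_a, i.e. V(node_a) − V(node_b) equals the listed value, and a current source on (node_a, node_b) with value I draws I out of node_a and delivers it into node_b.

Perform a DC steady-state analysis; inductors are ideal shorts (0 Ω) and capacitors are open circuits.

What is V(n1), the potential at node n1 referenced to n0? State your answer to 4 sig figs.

0.3285 V

MNA unknowns: 8 node voltages V₁..V_8 plus 3 source currents (L1, L2, V1)
L1: row V2−V3=0, i_L1 at 2,3
R1: Y=0.003448 on G[7,5]
R2: Y=0.006667 on G[0,6]
R3: Y=0.05587 on G[1,6]
C1: Y=0.000 on G[5,6]
R4: Y=0.0001236 on G[1,4]
R5: Y=0.3247 on G[1,0]
R6: Y=0.9901 on G[3,2]
R7: Y=0.001715 on G[3,8]
R8: Y=0.2283 on G[0,1]
L2: row V4−V8=0, i_L2 at 4,8
R9: Y=0.01661 on G[7,2]
I1: z[0]−=0.206, z[7]+=0.206
C2: Y=0.000 on G[6,0]
R10: Y=0.01458 on G[5,2]
R11: Y=0.0001302 on G[0,6]
V1: row V6−V4=2.2, i_V1 at 6,4
solve → V1=0.3285, V2=121.5, V3=121.5, V4=1.378, V5=123.5, V6=3.578, V7=132.1, V8=1.378
aux → i_L1=0.2060, i_L2=-0.2060, i_V1=-0.2059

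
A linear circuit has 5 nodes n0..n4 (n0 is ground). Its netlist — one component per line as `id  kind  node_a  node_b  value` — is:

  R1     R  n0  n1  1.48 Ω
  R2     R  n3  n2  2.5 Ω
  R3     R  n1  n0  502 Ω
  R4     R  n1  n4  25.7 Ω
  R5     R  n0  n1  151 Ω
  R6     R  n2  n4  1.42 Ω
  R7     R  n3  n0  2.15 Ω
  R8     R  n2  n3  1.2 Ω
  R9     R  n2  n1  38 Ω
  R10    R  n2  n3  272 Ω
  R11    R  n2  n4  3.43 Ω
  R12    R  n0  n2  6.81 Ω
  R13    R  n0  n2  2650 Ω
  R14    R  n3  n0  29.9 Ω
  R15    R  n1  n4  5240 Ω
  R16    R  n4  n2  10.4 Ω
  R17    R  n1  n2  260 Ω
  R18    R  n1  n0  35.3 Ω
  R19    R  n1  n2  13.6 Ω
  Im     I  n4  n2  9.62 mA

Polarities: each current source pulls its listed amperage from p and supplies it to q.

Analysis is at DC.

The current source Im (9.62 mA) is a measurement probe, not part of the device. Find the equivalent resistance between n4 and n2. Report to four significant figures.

R_eq = 0.8869 Ω

MNA unknowns: 4 node voltages V₁..V_4
R1: Y=0.6757 on G[0,1]
R2: Y=0.4000 on G[3,2]
R3: Y=0.001992 on G[1,0]
R4: Y=0.03891 on G[1,4]
R5: Y=0.006623 on G[0,1]
R6: Y=0.7042 on G[2,4]
R7: Y=0.4651 on G[3,0]
R8: Y=0.8333 on G[2,3]
R9: Y=0.02632 on G[2,1]
R10: Y=0.003676 on G[2,3]
R11: Y=0.2915 on G[2,4]
R12: Y=0.1468 on G[0,2]
R13: Y=0.0003774 on G[0,2]
R14: Y=0.03344 on G[3,0]
R15: Y=0.0001908 on G[1,4]
R16: Y=0.09615 on G[4,2]
R17: Y=0.003846 on G[1,2]
R18: Y=0.02833 on G[1,0]
R19: Y=0.07353 on G[1,2]
Im: z[4]−=0.00962, z[2]+=0.00962
solve → V1=-0.0003154, V2=0.0004472, V3=0.0003187, V4=-0.008085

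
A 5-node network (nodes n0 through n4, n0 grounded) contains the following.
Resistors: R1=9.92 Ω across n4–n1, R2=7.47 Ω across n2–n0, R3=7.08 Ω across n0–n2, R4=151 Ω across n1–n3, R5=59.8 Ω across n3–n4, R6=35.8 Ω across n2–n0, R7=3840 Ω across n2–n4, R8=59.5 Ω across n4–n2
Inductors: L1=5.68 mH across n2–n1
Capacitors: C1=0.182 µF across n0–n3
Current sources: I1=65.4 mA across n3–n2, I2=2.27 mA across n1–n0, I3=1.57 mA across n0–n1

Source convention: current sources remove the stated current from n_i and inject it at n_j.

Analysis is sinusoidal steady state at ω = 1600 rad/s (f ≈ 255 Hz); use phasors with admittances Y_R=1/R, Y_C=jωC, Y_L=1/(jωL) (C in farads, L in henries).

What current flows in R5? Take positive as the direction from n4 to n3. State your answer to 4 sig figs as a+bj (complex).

Element admittances at ω=1600 rad/s:
  Y(R1) = 0.1008+0.000j S between n4,n1
  Y(L1) = 0.000-0.1100j S between n2,n1
  Y(R2) = 0.1339+0.000j S between n2,n0
  Y(C1) = 0.000+0.0002912j S between n0,n3
  Y(R3) = 0.1412+0.000j S between n0,n2
  I1: injects 0.0654 A into n2 (from n3)
  I2: injects 0.00227 A into n0 (from n1)
  Y(R4) = 0.006623+0.000j S between n1,n3
  Y(R5) = 0.01672+0.000j S between n3,n4
  Y(R6) = 0.02793+0.000j S between n2,n0
  Y(R7) = 0.0002604+0.000j S between n2,n4
  Y(R8) = 0.01681+0.000j S between n4,n2
  I3: injects 0.00157 A into n1 (from n0)
Assemble and solve the 4×4 MNA system:
  V(n1)=-0.08127-0.5290j  V(n2)=-0.002726+0.003031j  V(n3)=-3.155-0.4327j  V(n4)=-0.4531-0.4496j

0.04517-0.0002813j A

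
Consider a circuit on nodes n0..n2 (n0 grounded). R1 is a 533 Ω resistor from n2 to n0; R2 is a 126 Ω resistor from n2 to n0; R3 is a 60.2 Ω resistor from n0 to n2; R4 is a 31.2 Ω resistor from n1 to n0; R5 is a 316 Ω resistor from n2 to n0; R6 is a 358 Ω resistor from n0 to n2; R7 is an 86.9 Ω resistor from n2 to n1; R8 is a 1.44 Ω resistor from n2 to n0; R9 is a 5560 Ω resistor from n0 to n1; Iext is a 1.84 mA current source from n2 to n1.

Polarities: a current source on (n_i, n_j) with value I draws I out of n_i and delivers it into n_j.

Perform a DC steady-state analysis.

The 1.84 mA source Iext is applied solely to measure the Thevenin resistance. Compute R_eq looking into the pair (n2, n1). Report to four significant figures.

R_eq = 23.60 Ω

MNA unknowns: 2 node voltages V₁..V_2
R1: Y=0.001876 on G[2,0]
R2: Y=0.007937 on G[2,0]
R3: Y=0.01661 on G[0,2]
R4: Y=0.03205 on G[1,0]
R5: Y=0.003165 on G[2,0]
R6: Y=0.002793 on G[0,2]
R7: Y=0.01151 on G[2,1]
R8: Y=0.6944 on G[2,0]
R9: Y=0.0001799 on G[0,1]
Iext: z[2]−=0.00184, z[1]+=0.00184
solve → V1=0.04158, V2=-0.001844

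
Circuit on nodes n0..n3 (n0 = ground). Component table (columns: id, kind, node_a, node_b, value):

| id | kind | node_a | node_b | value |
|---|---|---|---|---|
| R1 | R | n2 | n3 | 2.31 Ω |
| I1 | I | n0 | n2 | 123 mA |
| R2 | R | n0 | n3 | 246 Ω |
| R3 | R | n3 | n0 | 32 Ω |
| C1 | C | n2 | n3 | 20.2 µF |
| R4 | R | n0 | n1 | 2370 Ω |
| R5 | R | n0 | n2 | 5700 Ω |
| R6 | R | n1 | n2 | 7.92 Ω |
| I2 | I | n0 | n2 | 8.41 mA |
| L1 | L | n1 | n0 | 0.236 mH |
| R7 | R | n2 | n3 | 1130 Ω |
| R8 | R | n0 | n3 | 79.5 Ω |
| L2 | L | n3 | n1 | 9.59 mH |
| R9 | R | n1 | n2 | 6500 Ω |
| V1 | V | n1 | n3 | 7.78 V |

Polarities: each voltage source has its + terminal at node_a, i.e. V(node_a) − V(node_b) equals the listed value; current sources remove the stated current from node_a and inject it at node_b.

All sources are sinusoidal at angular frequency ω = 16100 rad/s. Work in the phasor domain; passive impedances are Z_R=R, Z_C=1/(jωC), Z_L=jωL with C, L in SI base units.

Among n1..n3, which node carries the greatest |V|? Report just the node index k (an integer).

MNA unknowns: 3 node voltages V₁..V_3 plus 1 source current (V1)
R1: Y=0.4329+0.000j on G[2,3]
I1: z[0]−=0.123, z[2]+=0.123
R2: Y=0.004065+0.000j on G[0,3]
R3: Y=0.03125+0.000j on G[3,0]
C1: Y=0.000+0.3252j on G[2,3]
R4: Y=0.0004219+0.000j on G[0,1]
R5: Y=0.0001754+0.000j on G[0,2]
R6: Y=0.1263+0.000j on G[1,2]
I2: z[0]−=0.00841, z[2]+=0.00841
L1: Y=0.000-0.2632j on G[1,0]
R7: Y=0.0008850+0.000j on G[2,3]
R8: Y=0.01258+0.000j on G[0,3]
L2: Y=0.000-0.006477j on G[3,1]
R9: Y=0.0001538+0.000j on G[1,2]
V1: row V1−V3=7.78, i_V1 at 1,3
solve → V1=0.3415+1.856j, V2=-5.949+0.9912j, V3=-7.439+1.856j
aux → i_V1=-1.284+0.03009j

3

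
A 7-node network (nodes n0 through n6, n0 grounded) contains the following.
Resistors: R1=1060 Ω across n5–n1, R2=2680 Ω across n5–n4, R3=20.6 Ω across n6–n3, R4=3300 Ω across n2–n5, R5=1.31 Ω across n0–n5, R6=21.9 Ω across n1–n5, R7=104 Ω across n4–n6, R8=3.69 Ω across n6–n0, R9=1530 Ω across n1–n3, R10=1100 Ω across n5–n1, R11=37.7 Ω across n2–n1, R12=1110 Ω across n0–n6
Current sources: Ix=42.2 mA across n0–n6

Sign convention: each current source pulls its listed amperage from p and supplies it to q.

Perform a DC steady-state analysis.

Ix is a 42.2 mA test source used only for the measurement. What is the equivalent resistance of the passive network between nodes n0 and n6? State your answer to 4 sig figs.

MNA unknowns: 6 node voltages V₁..V_6
R1: Y=0.0009434 on G[5,1]
R2: Y=0.0003731 on G[5,4]
R3: Y=0.04854 on G[6,3]
R4: Y=0.0003030 on G[2,5]
R5: Y=0.7634 on G[0,5]
R6: Y=0.04566 on G[1,5]
R7: Y=0.009615 on G[4,6]
R8: Y=0.2710 on G[6,0]
R9: Y=0.0006536 on G[1,3]
R10: Y=0.0009091 on G[5,1]
R11: Y=0.02653 on G[2,1]
R12: Y=0.0009009 on G[0,6]
Ix: z[0]−=0.0422, z[6]+=0.0422
solve → V1=0.002257, V2=0.002233, V3=0.1526, V4=0.1489, V5=0.0002014, V6=0.1546

R_eq = 3.664 Ω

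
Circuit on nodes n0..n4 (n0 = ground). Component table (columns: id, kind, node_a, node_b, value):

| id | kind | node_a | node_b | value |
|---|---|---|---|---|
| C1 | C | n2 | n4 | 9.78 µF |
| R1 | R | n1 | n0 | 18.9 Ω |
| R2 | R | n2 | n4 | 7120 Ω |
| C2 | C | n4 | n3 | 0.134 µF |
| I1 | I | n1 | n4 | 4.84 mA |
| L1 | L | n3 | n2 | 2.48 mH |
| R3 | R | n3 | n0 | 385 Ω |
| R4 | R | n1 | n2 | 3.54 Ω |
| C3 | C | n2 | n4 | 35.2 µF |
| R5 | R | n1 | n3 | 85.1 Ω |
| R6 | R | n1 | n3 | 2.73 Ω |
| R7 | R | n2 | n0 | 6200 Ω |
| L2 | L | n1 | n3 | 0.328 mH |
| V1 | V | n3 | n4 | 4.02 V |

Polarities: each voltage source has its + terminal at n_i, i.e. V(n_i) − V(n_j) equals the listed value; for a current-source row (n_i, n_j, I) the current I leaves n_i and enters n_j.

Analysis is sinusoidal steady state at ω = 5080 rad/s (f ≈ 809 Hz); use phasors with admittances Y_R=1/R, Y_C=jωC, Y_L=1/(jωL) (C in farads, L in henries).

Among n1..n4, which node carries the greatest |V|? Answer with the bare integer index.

Element admittances at ω=5080 rad/s:
  Y(C1) = 0.000+0.04968j S between n2,n4
  Y(R1) = 0.05291+0.000j S between n1,n0
  Y(R2) = 0.0001404+0.000j S between n2,n4
  Y(C2) = 0.000+0.0006807j S between n4,n3
  I1: injects 0.00484 A into n4 (from n1)
  Y(L1) = 0.000-0.07938j S between n3,n2
  Y(R3) = 0.002597+0.000j S between n3,n0
  Y(R4) = 0.2825+0.000j S between n1,n2
  Y(C3) = 0.000+0.1788j S between n2,n4
  Y(R5) = 0.01175+0.000j S between n1,n3
  Y(R6) = 0.3663+0.000j S between n1,n3
  Y(R7) = 0.0001613+0.000j S between n2,n0
  Y(L2) = 0.000-0.6002j S between n1,n3
  V1: constraint V(n3)−V(n4) = 4.02
Assemble and solve the 5×5 MNA system:
  V(n1)=0.02483-0.04757j  V(n2)=-1.890-2.503j  V(n3)=-0.3885+1.125j  V(n4)=-4.408+1.125j
  i(V1)=-0.8341-0.5776j

4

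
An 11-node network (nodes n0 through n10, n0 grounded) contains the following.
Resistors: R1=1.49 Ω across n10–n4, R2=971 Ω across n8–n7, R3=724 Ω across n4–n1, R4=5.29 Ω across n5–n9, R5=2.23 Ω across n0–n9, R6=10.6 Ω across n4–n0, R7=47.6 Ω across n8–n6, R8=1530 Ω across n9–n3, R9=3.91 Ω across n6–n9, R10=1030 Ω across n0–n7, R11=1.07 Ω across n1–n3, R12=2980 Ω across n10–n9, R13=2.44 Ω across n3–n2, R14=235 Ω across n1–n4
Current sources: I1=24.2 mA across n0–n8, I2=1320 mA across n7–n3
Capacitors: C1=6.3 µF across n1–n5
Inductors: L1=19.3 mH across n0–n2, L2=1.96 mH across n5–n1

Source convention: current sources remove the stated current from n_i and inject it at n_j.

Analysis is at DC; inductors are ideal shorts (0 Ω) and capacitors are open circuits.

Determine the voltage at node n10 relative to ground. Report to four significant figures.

0.09468 V

Apply KCL at each of the 10 non-ground nodes and solve the resulting linear system.
Node n1: branches {R3, C1, R11, L2, R14} → V_1 = 1.719
Node n2: branches {L1, R13} → V_2 = 0.000
Node n3: branches {R8, R11, R13, I2} → V_3 = 2.176
Node n4: branches {R1, R3, R6, R14} → V_4 = 0.09497
Node n5: branches {R4, C1, L2} → V_5 = 1.719
Node n6: branches {R7, R9} → V_6 = -2.986
Node n7: branches {R2, R10, I2} → V_7 = -676.9
Node n8: branches {R2, I1, R7} → V_8 = -33.38
Node n9: branches {R4, R5, R8, R9, R12} → V_9 = -0.4889
Node n10: branches {R1, R12} → V_10 = 0.09468
Source currents: i(L1)=-0.8917, i(L2)=-0.4174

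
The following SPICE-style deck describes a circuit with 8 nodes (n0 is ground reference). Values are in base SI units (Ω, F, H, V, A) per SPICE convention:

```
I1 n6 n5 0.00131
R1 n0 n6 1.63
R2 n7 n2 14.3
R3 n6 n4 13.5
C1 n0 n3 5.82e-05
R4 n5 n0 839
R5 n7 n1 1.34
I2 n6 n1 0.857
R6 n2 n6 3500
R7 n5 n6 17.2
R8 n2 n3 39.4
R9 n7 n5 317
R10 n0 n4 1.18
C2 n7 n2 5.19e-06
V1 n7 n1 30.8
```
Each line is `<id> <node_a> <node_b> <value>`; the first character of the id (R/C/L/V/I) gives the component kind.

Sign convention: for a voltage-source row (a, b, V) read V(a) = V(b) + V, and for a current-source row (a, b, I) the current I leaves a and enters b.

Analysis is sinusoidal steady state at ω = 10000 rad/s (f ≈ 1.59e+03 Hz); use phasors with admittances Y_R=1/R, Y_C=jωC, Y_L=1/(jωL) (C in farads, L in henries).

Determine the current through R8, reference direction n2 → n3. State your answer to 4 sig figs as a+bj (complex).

Element admittances at ω=10000 rad/s:
  I1: injects 0.00131 A into n5 (from n6)
  Y(R1) = 0.6135+0.000j S between n0,n6
  Y(R2) = 0.06993+0.000j S between n7,n2
  Y(R3) = 0.07407+0.000j S between n6,n4
  Y(C1) = 0.000+0.5820j S between n0,n3
  Y(R4) = 0.001192+0.000j S between n5,n0
  Y(R5) = 0.7463+0.000j S between n7,n1
  I2: injects 0.857 A into n1 (from n6)
  Y(R6) = 0.0002857+0.000j S between n2,n6
  Y(R7) = 0.05814+0.000j S between n5,n6
  Y(R8) = 0.02538+0.000j S between n2,n3
  Y(R9) = 0.003155+0.000j S between n7,n5
  Y(R10) = 0.8475+0.000j S between n0,n4
  Y(C2) = 0.000+0.05190j S between n7,n2
  V1: constraint V(n7)−V(n1) = 30.8
Assemble and solve the 8×8 MNA system:
  V(n1)=5.267-5.558j  V(n2)=29.08-0.6070j  V(n3)=0.02877-1.267j  V(n4)=-0.08706-0.001932j  V(n5)=0.8341-0.3030j  V(n6)=-1.083-0.02404j  V(n7)=36.07-5.558j
  i(V1)=-23.84+0.000j

0.7372+0.01675j A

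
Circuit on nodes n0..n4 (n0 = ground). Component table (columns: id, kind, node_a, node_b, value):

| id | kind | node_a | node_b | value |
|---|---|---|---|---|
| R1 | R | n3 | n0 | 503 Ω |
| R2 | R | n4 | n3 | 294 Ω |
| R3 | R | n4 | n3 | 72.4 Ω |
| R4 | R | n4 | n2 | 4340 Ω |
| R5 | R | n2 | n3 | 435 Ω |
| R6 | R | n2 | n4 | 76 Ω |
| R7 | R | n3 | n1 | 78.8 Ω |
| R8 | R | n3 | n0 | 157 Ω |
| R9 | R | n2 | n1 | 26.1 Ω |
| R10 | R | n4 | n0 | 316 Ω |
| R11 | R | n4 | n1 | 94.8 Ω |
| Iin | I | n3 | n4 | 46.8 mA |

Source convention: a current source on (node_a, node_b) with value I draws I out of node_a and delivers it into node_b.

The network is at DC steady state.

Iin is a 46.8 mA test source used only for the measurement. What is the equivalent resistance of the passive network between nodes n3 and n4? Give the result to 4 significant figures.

Apply KCL at each of the 4 non-ground nodes and solve the resulting linear system.
Node n1: branches {R7, R9, R11} → V_1 = 0.5080
Node n2: branches {R4, R5, R6, R9} → V_2 = 0.6372
Node n3: branches {R1, R2, R3, R5, R7, R8, Iin} → V_3 = -0.4521
Node n4: branches {R2, R3, R4, R6, R10, R11, Iin} → V_4 = 1.194

R_eq = 35.17 Ω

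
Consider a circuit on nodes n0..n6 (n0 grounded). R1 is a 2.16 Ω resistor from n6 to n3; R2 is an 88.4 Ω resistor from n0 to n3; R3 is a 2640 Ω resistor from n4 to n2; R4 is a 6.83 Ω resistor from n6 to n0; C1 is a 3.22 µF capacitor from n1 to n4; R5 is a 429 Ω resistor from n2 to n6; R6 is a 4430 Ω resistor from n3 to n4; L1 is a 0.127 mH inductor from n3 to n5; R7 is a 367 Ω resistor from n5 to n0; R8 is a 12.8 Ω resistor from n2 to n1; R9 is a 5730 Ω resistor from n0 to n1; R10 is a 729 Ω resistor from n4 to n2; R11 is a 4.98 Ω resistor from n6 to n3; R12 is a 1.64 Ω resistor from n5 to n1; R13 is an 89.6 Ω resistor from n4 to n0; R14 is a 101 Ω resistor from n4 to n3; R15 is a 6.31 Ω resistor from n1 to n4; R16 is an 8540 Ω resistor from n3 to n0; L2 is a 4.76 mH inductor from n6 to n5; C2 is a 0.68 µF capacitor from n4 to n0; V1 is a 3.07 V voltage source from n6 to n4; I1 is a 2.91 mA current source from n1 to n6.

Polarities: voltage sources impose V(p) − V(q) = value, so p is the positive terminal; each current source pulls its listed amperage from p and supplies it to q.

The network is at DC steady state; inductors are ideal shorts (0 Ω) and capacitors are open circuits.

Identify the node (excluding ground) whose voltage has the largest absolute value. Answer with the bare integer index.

4

Apply KCL at each of the 6 non-ground nodes and solve the resulting linear system.
Node n1: branches {C1, R8, R9, R12, R15, I1} → V_1 = -0.4404
Node n2: branches {R3, R5, R8, R10} → V_2 = -0.4740
Node n3: branches {R1, R2, R6, L1, R11, R14, R16} → V_3 = 0.2000
Node n4: branches {R3, C1, R6, R10, R13, R14, R15, C2, V1} → V_4 = -2.870
Node n5: branches {L1, R7, R12, L2} → V_5 = 0.2000
Node n6: branches {R1, R4, R5, R11, L2, V1, I1} → V_6 = 0.2000
Source currents: i(L1)=-0.03337, i(L2)=0.4244, i(V1)=-0.4524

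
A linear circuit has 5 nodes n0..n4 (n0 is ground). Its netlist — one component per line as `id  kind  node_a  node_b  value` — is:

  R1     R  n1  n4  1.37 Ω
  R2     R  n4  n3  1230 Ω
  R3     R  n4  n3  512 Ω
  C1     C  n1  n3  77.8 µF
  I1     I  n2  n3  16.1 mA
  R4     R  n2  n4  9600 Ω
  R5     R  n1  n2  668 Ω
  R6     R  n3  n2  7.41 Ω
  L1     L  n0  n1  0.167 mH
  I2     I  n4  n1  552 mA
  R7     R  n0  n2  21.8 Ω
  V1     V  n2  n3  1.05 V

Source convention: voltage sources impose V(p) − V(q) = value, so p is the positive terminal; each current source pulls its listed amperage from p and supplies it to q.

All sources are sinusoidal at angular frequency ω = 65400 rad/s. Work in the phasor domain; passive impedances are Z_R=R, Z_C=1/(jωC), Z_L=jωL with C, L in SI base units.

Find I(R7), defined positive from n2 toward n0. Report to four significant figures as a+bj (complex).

0.03879-0.01905j A

Apply KCL at each of the 4 non-ground nodes and solve the resulting linear system.
Node n1: branches {R1, C1, R5, L1, I2} → V_1 = -0.2081-0.4237j
Node n2: branches {I1, R4, R5, R6, R7, V1} → V_2 = 0.8457-0.4153j
Node n3: branches {R2, R3, C1, I1, R6, V1} → V_3 = -0.2043-0.4153j
Node n4: branches {R1, R2, R3, R4, I2} → V_4 = -0.9612-0.4236j
Source currents: i(V1)=-0.1984+0.01904j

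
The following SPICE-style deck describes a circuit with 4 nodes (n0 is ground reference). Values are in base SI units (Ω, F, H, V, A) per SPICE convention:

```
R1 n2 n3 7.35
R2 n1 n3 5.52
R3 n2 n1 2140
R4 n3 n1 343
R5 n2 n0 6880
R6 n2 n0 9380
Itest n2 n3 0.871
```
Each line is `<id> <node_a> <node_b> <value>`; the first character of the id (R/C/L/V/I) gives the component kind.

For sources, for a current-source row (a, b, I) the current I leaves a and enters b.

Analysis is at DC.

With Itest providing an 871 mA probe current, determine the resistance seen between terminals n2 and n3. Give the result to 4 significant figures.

Apply KCL at each of the 3 non-ground nodes and solve the resulting linear system.
Node n1: branches {R2, R3, R4} → V_1 = 6.364
Node n2: branches {R1, R3, R5, R6, Itest} → V_2 = 0.000
Node n3: branches {R1, R2, R4, Itest} → V_3 = 6.380

R_eq = 7.325 Ω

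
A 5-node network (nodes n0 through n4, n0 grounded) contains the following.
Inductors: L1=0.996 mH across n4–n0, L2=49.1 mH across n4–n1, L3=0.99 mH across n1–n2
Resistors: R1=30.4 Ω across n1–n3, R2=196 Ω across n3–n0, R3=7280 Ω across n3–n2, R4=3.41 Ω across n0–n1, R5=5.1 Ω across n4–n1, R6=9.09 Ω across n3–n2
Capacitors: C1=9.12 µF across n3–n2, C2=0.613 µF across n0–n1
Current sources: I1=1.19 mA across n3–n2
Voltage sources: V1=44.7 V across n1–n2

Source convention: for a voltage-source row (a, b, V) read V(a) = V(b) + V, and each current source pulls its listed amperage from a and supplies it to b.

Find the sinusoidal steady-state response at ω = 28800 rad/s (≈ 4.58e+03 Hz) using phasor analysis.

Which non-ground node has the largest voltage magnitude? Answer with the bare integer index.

Apply KCL at each of the 4 non-ground nodes and solve the resulting linear system.
Node n1: branches {R1, L2, L3, R4, C2, R5, V1} → V_1 = 0.6968+0.1189j
Node n2: branches {R3, L3, C1, I1, R6, V1} → V_2 = -44.00+0.1189j
Node n3: branches {R1, R2, R3, C1, I1, R6} → V_3 = -41.25-4.774j
Node n4: branches {L1, L2, R5} → V_4 = 0.6546+0.2352j
Source currents: i(V1)=-1.590+1.382j

2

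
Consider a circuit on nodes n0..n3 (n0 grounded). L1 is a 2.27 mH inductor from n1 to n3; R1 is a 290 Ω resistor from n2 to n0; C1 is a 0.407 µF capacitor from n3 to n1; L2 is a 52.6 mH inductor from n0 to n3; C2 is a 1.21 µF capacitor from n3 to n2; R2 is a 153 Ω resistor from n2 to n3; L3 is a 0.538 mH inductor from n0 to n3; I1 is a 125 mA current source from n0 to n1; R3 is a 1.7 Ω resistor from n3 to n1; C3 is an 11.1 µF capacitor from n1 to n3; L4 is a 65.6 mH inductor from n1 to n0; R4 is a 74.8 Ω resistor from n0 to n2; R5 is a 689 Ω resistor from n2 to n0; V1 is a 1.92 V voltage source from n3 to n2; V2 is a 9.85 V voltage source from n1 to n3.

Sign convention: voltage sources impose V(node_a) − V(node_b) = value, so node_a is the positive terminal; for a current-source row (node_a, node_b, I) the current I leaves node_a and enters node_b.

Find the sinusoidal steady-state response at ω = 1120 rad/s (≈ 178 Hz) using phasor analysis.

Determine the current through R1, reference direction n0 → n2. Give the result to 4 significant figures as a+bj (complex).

Apply KCL at each of the 3 non-ground nodes and solve the resulting linear system.
Node n1: branches {L1, C1, I1, R3, C3, L4, V2} → V_1 = 9.772+0.09556j
Node n2: branches {R1, C2, R2, R4, R5, V1} → V_2 = -1.998+0.09556j
Node n3: branches {L1, C1, L2, C2, R2, L3, R3, C3, V1, V2} → V_3 = -0.07829+0.09556j
Source currents: i(V1)=-0.04906-0.0008563j, i(V2)=-5.670+3.880j

0.006891-0.0003295j A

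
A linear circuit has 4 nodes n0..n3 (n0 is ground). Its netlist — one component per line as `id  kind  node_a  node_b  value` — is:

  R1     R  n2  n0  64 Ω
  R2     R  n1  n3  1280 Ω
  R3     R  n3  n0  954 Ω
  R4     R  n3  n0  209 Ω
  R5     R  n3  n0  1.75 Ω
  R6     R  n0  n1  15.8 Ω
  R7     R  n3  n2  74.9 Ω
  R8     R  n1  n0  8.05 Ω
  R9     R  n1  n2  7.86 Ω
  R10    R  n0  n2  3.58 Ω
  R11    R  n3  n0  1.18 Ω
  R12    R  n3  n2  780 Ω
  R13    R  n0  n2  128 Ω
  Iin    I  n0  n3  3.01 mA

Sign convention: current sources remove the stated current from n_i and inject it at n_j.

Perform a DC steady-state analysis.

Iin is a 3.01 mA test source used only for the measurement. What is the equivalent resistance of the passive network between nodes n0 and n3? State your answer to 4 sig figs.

MNA unknowns: 3 node voltages V₁..V_3
R1: Y=0.01562 on G[2,0]
R2: Y=0.0007813 on G[1,3]
R3: Y=0.001048 on G[3,0]
R4: Y=0.004785 on G[3,0]
R5: Y=0.5714 on G[3,0]
R6: Y=0.06329 on G[0,1]
R7: Y=0.01335 on G[3,2]
R8: Y=0.1242 on G[1,0]
R9: Y=0.1272 on G[1,2]
R10: Y=0.2793 on G[0,2]
R11: Y=0.8475 on G[3,0]
R12: Y=0.001282 on G[3,2]
R13: Y=0.007812 on G[0,2]
Iin: z[0]−=0.00301, z[3]+=0.00301
solve → V1=3.722e-05, V2=7.946e-05, V3=0.002091

R_eq = 0.6947 Ω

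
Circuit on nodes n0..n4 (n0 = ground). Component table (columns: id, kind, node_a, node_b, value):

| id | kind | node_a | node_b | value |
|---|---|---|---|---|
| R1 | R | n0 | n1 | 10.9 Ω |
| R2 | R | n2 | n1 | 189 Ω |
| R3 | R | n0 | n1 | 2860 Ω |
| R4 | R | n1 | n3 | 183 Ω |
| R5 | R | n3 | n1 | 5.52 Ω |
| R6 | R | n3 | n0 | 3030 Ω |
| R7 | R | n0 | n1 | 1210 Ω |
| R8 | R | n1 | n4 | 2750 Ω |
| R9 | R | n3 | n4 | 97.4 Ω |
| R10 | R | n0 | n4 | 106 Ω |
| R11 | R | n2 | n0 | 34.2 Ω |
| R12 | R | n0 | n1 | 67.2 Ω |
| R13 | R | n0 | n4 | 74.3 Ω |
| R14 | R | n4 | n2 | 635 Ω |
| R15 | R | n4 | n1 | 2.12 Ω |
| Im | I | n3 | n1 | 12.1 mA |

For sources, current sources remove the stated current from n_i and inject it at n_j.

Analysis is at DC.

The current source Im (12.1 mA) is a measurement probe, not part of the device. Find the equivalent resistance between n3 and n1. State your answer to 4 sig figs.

Element admittances at DC:
  Y(R1) = 0.09174 S between n0,n1
  Y(R2) = 0.005291 S between n2,n1
  Y(R3) = 0.0003497 S between n0,n1
  Y(R4) = 0.005464 S between n1,n3
  Y(R5) = 0.1812 S between n3,n1
  Y(R6) = 0.0003300 S between n3,n0
  Y(R7) = 0.0008264 S between n0,n1
  Y(R8) = 0.0003636 S between n1,n4
  Y(R9) = 0.01027 S between n3,n4
  Y(R10) = 0.009434 S between n0,n4
  Y(R11) = 0.02924 S between n2,n0
  Y(R12) = 0.01488 S between n0,n1
  Y(R13) = 0.01346 S between n0,n4
  Y(R14) = 0.001575 S between n4,n2
  Y(R15) = 0.4717 S between n4,n1
  Im: injects 0.0121 A into n1 (from n3)
Assemble and solve the 4×4 MNA system:
  V(n1)=0.0003717  V(n2)=1.564e-05  V(n3)=-0.06105  V(n4)=-0.0008904

R_eq = 5.076 Ω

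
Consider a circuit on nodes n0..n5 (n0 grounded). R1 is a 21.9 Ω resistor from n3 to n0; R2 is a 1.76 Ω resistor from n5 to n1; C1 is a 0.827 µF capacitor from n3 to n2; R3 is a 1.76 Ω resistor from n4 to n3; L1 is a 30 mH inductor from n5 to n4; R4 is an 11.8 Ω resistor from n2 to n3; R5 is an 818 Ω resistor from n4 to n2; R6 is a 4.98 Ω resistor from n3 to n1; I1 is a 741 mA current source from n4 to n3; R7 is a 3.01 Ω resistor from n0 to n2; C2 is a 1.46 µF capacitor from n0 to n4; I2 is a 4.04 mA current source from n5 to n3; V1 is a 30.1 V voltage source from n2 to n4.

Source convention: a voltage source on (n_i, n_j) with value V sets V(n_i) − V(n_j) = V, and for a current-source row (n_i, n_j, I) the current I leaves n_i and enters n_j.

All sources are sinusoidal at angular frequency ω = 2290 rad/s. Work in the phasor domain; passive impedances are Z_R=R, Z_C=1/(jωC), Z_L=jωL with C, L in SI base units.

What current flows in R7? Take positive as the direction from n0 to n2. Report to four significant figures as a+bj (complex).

Apply KCL at each of the 5 non-ground nodes and solve the resulting linear system.
Node n1: branches {R2, R6} → V_1 = -20.85+0.8632j
Node n2: branches {C1, R4, R5, R7, V1} → V_2 = 2.856+0.2190j
Node n3: branches {R1, C1, R3, R4, R6, I1, I2} → V_3 = -20.77+0.4014j
Node n4: branches {R3, L1, R5, I1, C2, V1} → V_4 = -27.24+0.2190j
Node n5: branches {R2, L1, I2} → V_5 = -20.87+1.026j
Source currents: i(V1)=-2.988-0.1020j

-0.9490-0.07275j A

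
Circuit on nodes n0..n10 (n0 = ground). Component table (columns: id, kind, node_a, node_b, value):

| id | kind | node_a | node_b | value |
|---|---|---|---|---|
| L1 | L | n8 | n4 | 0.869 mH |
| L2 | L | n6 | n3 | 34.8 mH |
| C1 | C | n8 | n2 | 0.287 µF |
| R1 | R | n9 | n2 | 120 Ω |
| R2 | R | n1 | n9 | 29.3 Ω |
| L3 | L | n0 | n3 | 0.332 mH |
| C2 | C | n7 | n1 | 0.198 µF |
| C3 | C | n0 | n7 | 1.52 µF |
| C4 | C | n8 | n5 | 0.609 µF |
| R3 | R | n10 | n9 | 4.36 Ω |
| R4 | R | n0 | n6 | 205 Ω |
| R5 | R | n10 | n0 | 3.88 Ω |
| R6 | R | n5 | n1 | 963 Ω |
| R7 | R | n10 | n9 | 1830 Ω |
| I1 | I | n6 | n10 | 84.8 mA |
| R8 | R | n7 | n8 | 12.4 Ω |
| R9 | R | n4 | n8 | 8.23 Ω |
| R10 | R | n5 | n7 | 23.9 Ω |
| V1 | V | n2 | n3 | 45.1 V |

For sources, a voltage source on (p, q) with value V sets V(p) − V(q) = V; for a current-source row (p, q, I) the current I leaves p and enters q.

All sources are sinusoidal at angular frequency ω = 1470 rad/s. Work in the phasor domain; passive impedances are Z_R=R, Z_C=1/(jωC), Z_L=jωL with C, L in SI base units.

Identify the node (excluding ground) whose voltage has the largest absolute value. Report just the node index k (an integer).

Element admittances at ω=1470 rad/s:
  Y(L1) = 0.000-0.7828j S between n8,n4
  Y(L2) = 0.000-0.01955j S between n6,n3
  Y(C1) = 0.000+0.0004219j S between n8,n2
  Y(R1) = 0.008333+0.000j S between n9,n2
  Y(R2) = 0.03413+0.000j S between n1,n9
  Y(L3) = 0.000-2.049j S between n0,n3
  Y(C2) = 0.000+0.0002911j S between n7,n1
  Y(C3) = 0.000+0.002234j S between n0,n7
  Y(C4) = 0.000+0.0008952j S between n8,n5
  Y(R3) = 0.2294+0.000j S between n10,n9
  Y(R4) = 0.004878+0.000j S between n0,n6
  Y(R5) = 0.2577+0.000j S between n10,n0
  Y(R6) = 0.001038+0.000j S between n5,n1
  Y(R7) = 0.0005464+0.000j S between n10,n9
  I1: injects 0.0848 A into n10 (from n6)
  Y(R8) = 0.08065+0.000j S between n7,n8
  Y(R9) = 0.1215+0.000j S between n4,n8
  Y(R10) = 0.04184+0.000j S between n5,n7
  V1: constraint V(n2)−V(n3) = 45.1
Assemble and solve the 11×11 MNA system:
  V(n1)=3.309+0.05670j  V(n2)=45.10-0.2094j  V(n3)=-0.003090-0.2094j  V(n4)=6.457+1.225j  V(n5)=6.367+1.003j  V(n6)=-1.071-4.280j  V(n7)=6.447+1.024j  V(n8)=6.457+1.225j  V(n9)=3.224+0.001158j  V(n10)=1.694+0.0005459j
  i(V1)=-0.3495-0.01455j

2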